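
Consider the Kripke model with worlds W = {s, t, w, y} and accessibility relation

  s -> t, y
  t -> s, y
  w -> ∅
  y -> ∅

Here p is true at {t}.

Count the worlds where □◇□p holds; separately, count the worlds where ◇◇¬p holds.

2 and 2

For □◇□p:
s: successors {t, y}; ◇□p there: t:T, y:F. ✗
t: successors {s, y}; ◇□p there: s:T, y:F. ✗
w: no successors, so □◇□p holds vacuously. ✓
y: no successors, so □◇□p holds vacuously. ✓
— 2 worlds.
For ◇◇¬p:
s: successors {t, y}; ◇¬p there: t:T, y:F. ✓
t: successors {s, y}; ◇¬p there: s:T, y:F. ✓
w: no successors, so ◇◇¬p fails. ✗
y: no successors, so ◇◇¬p fails. ✗
— 2 worlds.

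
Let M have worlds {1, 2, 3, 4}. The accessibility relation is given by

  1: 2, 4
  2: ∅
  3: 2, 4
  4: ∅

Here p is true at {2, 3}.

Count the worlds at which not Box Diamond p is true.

1: Box Diamond p is F. ✓
2: Box Diamond p is T. ✗
3: Box Diamond p is F. ✓
4: Box Diamond p is T. ✗
Satisfying worlds: {1, 3}.

2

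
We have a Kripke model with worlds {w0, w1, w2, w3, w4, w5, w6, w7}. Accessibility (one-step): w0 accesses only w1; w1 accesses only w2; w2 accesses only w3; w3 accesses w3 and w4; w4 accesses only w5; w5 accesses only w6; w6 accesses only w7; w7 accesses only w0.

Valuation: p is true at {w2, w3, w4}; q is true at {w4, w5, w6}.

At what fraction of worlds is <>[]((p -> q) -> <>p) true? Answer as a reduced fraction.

w0: successors {w1}; []((p -> q) -> <>p) there: w1:T. ✓
w1: successors {w2}; []((p -> q) -> <>p) there: w2:T. ✓
w2: successors {w3}; []((p -> q) -> <>p) there: w3:F. ✗
w3: successors {w3, w4}; []((p -> q) -> <>p) there: w3:F, w4:F. ✗
w4: successors {w5}; []((p -> q) -> <>p) there: w5:F. ✗
w5: successors {w6}; []((p -> q) -> <>p) there: w6:F. ✗
w6: successors {w7}; []((p -> q) -> <>p) there: w7:F. ✗
w7: successors {w0}; []((p -> q) -> <>p) there: w0:T. ✓
That's 3 of 8 worlds, so 3/8.

3/8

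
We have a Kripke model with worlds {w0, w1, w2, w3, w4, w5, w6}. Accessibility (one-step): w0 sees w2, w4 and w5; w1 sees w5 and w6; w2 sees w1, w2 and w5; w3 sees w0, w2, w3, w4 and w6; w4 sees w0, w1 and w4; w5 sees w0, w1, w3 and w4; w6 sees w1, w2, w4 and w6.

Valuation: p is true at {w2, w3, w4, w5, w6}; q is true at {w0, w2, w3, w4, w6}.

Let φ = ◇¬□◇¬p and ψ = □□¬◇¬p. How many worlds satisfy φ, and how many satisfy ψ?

For ◇¬□◇¬p:
w0: successors {w2, w4, w5}; ¬□◇¬p there: w2:T, w4:T, w5:T. ✓
w1: successors {w5, w6}; ¬□◇¬p there: w5:T, w6:T. ✓
w2: successors {w1, w2, w5}; ¬□◇¬p there: w1:F, w2:T, w5:T. ✓
w3: successors {w0, w2, w3, w4, w6}; ¬□◇¬p there: w0:F, w2:T, w3:T, w4:T, w6:T. ✓
w4: successors {w0, w1, w4}; ¬□◇¬p there: w0:F, w1:F, w4:T. ✓
w5: successors {w0, w1, w3, w4}; ¬□◇¬p there: w0:F, w1:F, w3:T, w4:T. ✓
w6: successors {w1, w2, w4, w6}; ¬□◇¬p there: w1:F, w2:T, w4:T, w6:T. ✓
— 7 worlds.
For □□¬◇¬p:
w0: successors {w2, w4, w5}; □¬◇¬p there: w2:F, w4:F, w5:F. ✗
w1: successors {w5, w6}; □¬◇¬p there: w5:F, w6:F. ✗
w2: successors {w1, w2, w5}; □¬◇¬p there: w1:F, w2:F, w5:F. ✗
w3: successors {w0, w2, w3, w4, w6}; □¬◇¬p there: w0:F, w2:F, w3:F, w4:F, w6:F. ✗
w4: successors {w0, w1, w4}; □¬◇¬p there: w0:F, w1:F, w4:F. ✗
w5: successors {w0, w1, w3, w4}; □¬◇¬p there: w0:F, w1:F, w3:F, w4:F. ✗
w6: successors {w1, w2, w4, w6}; □¬◇¬p there: w1:F, w2:F, w4:F, w6:F. ✗
— 0 worlds.

7 and 0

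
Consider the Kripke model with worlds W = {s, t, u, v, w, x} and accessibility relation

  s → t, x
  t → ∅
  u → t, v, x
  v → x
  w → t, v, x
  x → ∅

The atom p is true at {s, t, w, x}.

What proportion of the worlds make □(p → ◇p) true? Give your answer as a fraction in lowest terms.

1/3

s: successors {t, x}; p → ◇p there: t:F, x:F. ✗
t: no successors, so □(p → ◇p) holds vacuously. ✓
u: successors {t, v, x}; p → ◇p there: t:F, v:T, x:F. ✗
v: successors {x}; p → ◇p there: x:F. ✗
w: successors {t, v, x}; p → ◇p there: t:F, v:T, x:F. ✗
x: no successors, so □(p → ◇p) holds vacuously. ✓
That's 2 of 6 worlds, so 2/6 = 1/3.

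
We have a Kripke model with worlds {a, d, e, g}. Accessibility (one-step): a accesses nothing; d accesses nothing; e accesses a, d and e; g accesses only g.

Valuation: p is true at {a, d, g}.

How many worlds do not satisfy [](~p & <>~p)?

2

a: no successors, so [](~p & <>~p) holds vacuously. ✓
d: no successors, so [](~p & <>~p) holds vacuously. ✓
e: successors {a, d, e}; ~p & <>~p there: a:F, d:F, e:T. ✗
g: successors {g}; ~p & <>~p there: g:F. ✗
Satisfying worlds: {a, d}.
So [](~p & <>~p) fails at the other 2 worlds.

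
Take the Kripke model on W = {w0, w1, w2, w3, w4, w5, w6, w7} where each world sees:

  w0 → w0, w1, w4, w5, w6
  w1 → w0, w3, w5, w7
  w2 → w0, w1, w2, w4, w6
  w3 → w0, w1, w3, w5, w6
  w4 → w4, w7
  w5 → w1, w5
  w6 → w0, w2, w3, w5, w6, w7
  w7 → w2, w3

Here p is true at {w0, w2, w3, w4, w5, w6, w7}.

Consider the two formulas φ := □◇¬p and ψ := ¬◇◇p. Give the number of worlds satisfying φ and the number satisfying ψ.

For □◇¬p:
w0: successors {w0, w1, w4, w5, w6}; ◇¬p there: w0:T, w1:F, w4:F, w5:T, w6:F. ✗
w1: successors {w0, w3, w5, w7}; ◇¬p there: w0:T, w3:T, w5:T, w7:F. ✗
w2: successors {w0, w1, w2, w4, w6}; ◇¬p there: w0:T, w1:F, w2:T, w4:F, w6:F. ✗
w3: successors {w0, w1, w3, w5, w6}; ◇¬p there: w0:T, w1:F, w3:T, w5:T, w6:F. ✗
w4: successors {w4, w7}; ◇¬p there: w4:F, w7:F. ✗
w5: successors {w1, w5}; ◇¬p there: w1:F, w5:T. ✗
w6: successors {w0, w2, w3, w5, w6, w7}; ◇¬p there: w0:T, w2:T, w3:T, w5:T, w6:F, w7:F. ✗
w7: successors {w2, w3}; ◇¬p there: w2:T, w3:T. ✓
— 1 world.
For ¬◇◇p:
w0: ◇◇p is T. ✗
w1: ◇◇p is T. ✗
w2: ◇◇p is T. ✗
w3: ◇◇p is T. ✗
w4: ◇◇p is T. ✗
w5: ◇◇p is T. ✗
w6: ◇◇p is T. ✗
w7: ◇◇p is T. ✗
— 0 worlds.

1 and 0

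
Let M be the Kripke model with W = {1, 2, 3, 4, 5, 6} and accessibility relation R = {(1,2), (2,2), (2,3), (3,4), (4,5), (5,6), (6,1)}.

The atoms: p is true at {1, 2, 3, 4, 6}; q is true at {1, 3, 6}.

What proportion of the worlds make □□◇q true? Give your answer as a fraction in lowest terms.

1: successors {2}; □◇q there: 2:F. ✗
2: successors {2, 3}; □◇q there: 2:F, 3:F. ✗
3: successors {4}; □◇q there: 4:T. ✓
4: successors {5}; □◇q there: 5:T. ✓
5: successors {6}; □◇q there: 6:F. ✗
6: successors {1}; □◇q there: 1:T. ✓
That's 3 of 6 worlds, so 3/6 = 1/2.

1/2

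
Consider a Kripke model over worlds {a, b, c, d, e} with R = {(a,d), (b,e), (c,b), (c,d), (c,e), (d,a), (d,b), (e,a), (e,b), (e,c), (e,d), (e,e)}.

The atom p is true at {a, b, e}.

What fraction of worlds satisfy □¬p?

a: successors {d}; ¬p there: d:T. ✓
b: successors {e}; ¬p there: e:F. ✗
c: successors {b, d, e}; ¬p there: b:F, d:T, e:F. ✗
d: successors {a, b}; ¬p there: a:F, b:F. ✗
e: successors {a, b, c, d, e}; ¬p there: a:F, b:F, c:T, d:T, e:F. ✗
That's 1 of 5 worlds, so 1/5.

1/5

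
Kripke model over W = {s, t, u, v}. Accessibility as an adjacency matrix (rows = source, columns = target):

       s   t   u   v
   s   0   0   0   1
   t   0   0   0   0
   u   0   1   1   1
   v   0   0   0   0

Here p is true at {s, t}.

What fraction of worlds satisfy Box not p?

3/4

s: successors {v}; not p there: v:T. ✓
t: no successors, so Box not p holds vacuously. ✓
u: successors {t, u, v}; not p there: t:F, u:T, v:T. ✗
v: no successors, so Box not p holds vacuously. ✓
That's 3 of 4 worlds, so 3/4.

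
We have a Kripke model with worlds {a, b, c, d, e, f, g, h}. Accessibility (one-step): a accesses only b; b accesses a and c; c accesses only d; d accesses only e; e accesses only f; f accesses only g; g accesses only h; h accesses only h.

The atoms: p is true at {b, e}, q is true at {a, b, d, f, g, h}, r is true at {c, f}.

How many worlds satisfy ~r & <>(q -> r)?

3

a: ~r is T, <>(q -> r) is F. ✗
b: ~r is T, <>(q -> r) is T. ✓
c: ~r is F, <>(q -> r) is F. ✗
d: ~r is T, <>(q -> r) is T. ✓
e: ~r is T, <>(q -> r) is T. ✓
f: ~r is F, <>(q -> r) is F. ✗
g: ~r is T, <>(q -> r) is F. ✗
h: ~r is T, <>(q -> r) is F. ✗
Satisfying worlds: {b, d, e}.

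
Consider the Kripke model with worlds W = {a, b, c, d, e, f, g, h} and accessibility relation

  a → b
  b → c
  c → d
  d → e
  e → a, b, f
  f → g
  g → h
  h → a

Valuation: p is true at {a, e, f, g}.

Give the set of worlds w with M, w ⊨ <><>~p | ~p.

a: <><>~p is T, ~p is F. ✓
b: <><>~p is T, ~p is T. ✓
c: <><>~p is F, ~p is T. ✓
d: <><>~p is T, ~p is T. ✓
e: <><>~p is T, ~p is F. ✓
f: <><>~p is T, ~p is F. ✓
g: <><>~p is F, ~p is F. ✗
h: <><>~p is T, ~p is T. ✓

{a, b, c, d, e, f, h}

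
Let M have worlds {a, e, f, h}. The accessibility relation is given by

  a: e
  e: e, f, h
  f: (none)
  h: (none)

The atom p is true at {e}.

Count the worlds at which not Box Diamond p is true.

1

a: Box Diamond p is T. ✗
e: Box Diamond p is F. ✓
f: Box Diamond p is T. ✗
h: Box Diamond p is T. ✗
Satisfying worlds: {e}.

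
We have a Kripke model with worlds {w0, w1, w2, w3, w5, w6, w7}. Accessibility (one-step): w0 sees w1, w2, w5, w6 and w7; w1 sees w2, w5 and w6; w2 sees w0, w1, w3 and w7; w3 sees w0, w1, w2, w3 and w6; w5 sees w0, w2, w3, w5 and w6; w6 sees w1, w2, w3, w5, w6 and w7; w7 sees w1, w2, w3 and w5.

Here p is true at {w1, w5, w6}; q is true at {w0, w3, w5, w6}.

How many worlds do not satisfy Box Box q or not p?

3

w0: Box Box q is F, not p is T. ✓
w1: Box Box q is F, not p is F. ✗
w2: Box Box q is F, not p is T. ✓
w3: Box Box q is F, not p is T. ✓
w5: Box Box q is F, not p is F. ✗
w6: Box Box q is F, not p is F. ✗
w7: Box Box q is F, not p is T. ✓
Satisfying worlds: {w0, w2, w3, w7}.
So Box Box q or not p fails at the other 3 worlds.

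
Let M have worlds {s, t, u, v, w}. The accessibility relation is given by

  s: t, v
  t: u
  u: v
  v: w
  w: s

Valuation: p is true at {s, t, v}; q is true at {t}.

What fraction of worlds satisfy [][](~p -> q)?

3/5

s: successors {t, v}; [](~p -> q) there: t:F, v:F. ✗
t: successors {u}; [](~p -> q) there: u:T. ✓
u: successors {v}; [](~p -> q) there: v:F. ✗
v: successors {w}; [](~p -> q) there: w:T. ✓
w: successors {s}; [](~p -> q) there: s:T. ✓
That's 3 of 5 worlds, so 3/5.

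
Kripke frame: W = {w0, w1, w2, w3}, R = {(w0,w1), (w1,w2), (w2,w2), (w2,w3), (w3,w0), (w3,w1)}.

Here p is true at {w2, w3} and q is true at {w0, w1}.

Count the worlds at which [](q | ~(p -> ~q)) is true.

2

w0: successors {w1}; q | ~(p -> ~q) there: w1:T. ✓
w1: successors {w2}; q | ~(p -> ~q) there: w2:F. ✗
w2: successors {w2, w3}; q | ~(p -> ~q) there: w2:F, w3:F. ✗
w3: successors {w0, w1}; q | ~(p -> ~q) there: w0:T, w1:T. ✓
Satisfying worlds: {w0, w3}.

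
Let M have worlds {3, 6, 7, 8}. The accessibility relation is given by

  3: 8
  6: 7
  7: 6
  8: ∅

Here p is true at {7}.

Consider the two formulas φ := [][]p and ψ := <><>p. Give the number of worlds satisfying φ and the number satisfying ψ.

For [][]p:
3: successors {8}; []p there: 8:T. ✓
6: successors {7}; []p there: 7:F. ✗
7: successors {6}; []p there: 6:T. ✓
8: no successors, so [][]p holds vacuously. ✓
— 3 worlds.
For <><>p:
3: successors {8}; <>p there: 8:F. ✗
6: successors {7}; <>p there: 7:F. ✗
7: successors {6}; <>p there: 6:T. ✓
8: no successors, so <><>p fails. ✗
— 1 world.

3 and 1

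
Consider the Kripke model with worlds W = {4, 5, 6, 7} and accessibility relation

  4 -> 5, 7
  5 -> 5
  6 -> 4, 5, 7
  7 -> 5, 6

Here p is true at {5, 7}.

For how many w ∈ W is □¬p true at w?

0

4: successors {5, 7}; ¬p there: 5:F, 7:F. ✗
5: successors {5}; ¬p there: 5:F. ✗
6: successors {4, 5, 7}; ¬p there: 4:T, 5:F, 7:F. ✗
7: successors {5, 6}; ¬p there: 5:F, 6:T. ✗
Satisfying worlds: ∅.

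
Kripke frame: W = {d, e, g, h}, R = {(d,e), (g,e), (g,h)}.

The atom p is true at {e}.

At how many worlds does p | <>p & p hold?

d: p is F, <>p & p is F. ✗
e: p is T, <>p & p is F. ✓
g: p is F, <>p & p is F. ✗
h: p is F, <>p & p is F. ✗
Satisfying worlds: {e}.

1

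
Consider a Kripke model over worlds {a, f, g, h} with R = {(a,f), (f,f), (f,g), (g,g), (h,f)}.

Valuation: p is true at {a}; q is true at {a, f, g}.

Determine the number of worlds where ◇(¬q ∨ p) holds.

0

a: successors {f}; ¬q ∨ p there: f:F. ✗
f: successors {f, g}; ¬q ∨ p there: f:F, g:F. ✗
g: successors {g}; ¬q ∨ p there: g:F. ✗
h: successors {f}; ¬q ∨ p there: f:F. ✗
Satisfying worlds: ∅.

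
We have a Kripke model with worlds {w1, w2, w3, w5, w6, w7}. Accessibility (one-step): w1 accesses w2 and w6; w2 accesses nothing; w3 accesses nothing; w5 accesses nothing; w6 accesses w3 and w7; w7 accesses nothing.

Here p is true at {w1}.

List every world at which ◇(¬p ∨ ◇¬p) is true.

w1: successors {w2, w6}; ¬p ∨ ◇¬p there: w2:T, w6:T. ✓
w2: no successors, so ◇(¬p ∨ ◇¬p) fails. ✗
w3: no successors, so ◇(¬p ∨ ◇¬p) fails. ✗
w5: no successors, so ◇(¬p ∨ ◇¬p) fails. ✗
w6: successors {w3, w7}; ¬p ∨ ◇¬p there: w3:T, w7:T. ✓
w7: no successors, so ◇(¬p ∨ ◇¬p) fails. ✗

{w1, w6}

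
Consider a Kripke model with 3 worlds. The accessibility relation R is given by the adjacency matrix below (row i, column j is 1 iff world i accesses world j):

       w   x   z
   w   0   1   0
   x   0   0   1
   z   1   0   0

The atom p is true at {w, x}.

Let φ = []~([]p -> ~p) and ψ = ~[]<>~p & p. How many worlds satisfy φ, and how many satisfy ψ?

For []~([]p -> ~p):
w: successors {x}; ~([]p -> ~p) there: x:F. ✗
x: successors {z}; ~([]p -> ~p) there: z:F. ✗
z: successors {w}; ~([]p -> ~p) there: w:T. ✓
— 1 world.
For ~[]<>~p & p:
w: ~[]<>~p is F, p is T. ✗
x: ~[]<>~p is T, p is T. ✓
z: ~[]<>~p is T, p is F. ✗
— 1 world.

1 and 1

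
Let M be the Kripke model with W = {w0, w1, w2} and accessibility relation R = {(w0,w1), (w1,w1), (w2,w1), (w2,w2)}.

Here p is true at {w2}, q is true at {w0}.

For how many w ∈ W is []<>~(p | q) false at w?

0

w0: successors {w1}; <>~(p | q) there: w1:T. ✓
w1: successors {w1}; <>~(p | q) there: w1:T. ✓
w2: successors {w1, w2}; <>~(p | q) there: w1:T, w2:T. ✓
Satisfying worlds: {w0, w1, w2}.
So []<>~(p | q) fails at the other 0 worlds.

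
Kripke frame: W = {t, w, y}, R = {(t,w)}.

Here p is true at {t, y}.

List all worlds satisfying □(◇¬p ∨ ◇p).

t: successors {w}; ◇¬p ∨ ◇p there: w:F. ✗
w: no successors, so □(◇¬p ∨ ◇p) holds vacuously. ✓
y: no successors, so □(◇¬p ∨ ◇p) holds vacuously. ✓

{w, y}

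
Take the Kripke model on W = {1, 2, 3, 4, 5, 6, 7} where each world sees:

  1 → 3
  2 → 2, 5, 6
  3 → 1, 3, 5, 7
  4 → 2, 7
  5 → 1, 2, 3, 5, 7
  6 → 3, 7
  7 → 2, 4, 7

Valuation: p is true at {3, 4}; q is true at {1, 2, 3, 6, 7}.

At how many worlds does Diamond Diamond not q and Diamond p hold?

5

1: Diamond Diamond not q is T, Diamond p is T. ✓
2: Diamond Diamond not q is T, Diamond p is F. ✗
3: Diamond Diamond not q is T, Diamond p is T. ✓
4: Diamond Diamond not q is T, Diamond p is F. ✗
5: Diamond Diamond not q is T, Diamond p is T. ✓
6: Diamond Diamond not q is T, Diamond p is T. ✓
7: Diamond Diamond not q is T, Diamond p is T. ✓
Satisfying worlds: {1, 3, 5, 6, 7}.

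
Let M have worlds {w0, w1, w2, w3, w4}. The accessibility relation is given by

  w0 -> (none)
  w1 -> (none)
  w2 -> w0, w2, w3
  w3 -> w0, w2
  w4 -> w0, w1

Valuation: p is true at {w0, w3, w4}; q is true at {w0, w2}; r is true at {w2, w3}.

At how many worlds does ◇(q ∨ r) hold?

3

w0: no successors, so ◇(q ∨ r) fails. ✗
w1: no successors, so ◇(q ∨ r) fails. ✗
w2: successors {w0, w2, w3}; q ∨ r there: w0:T, w2:T, w3:T. ✓
w3: successors {w0, w2}; q ∨ r there: w0:T, w2:T. ✓
w4: successors {w0, w1}; q ∨ r there: w0:T, w1:F. ✓
Satisfying worlds: {w2, w3, w4}.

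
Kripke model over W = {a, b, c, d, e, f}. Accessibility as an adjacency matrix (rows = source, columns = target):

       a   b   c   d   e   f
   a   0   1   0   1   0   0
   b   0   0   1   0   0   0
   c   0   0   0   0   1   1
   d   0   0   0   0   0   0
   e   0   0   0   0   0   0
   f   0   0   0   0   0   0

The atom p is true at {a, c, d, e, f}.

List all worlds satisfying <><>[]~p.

a: successors {b, d}; <>[]~p there: b:F, d:F. ✗
b: successors {c}; <>[]~p there: c:T. ✓
c: successors {e, f}; <>[]~p there: e:F, f:F. ✗
d: no successors, so <><>[]~p fails. ✗
e: no successors, so <><>[]~p fails. ✗
f: no successors, so <><>[]~p fails. ✗

{b}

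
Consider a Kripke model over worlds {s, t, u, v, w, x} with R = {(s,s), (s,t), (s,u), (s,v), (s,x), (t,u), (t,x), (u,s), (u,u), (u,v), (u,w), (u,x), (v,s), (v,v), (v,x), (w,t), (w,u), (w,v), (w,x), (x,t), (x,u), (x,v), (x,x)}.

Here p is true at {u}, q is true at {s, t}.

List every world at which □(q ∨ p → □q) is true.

∅

s: successors {s, t, u, v, x}; q ∨ p → □q there: s:F, t:F, u:F, v:T, x:T. ✗
t: successors {u, x}; q ∨ p → □q there: u:F, x:T. ✗
u: successors {s, u, v, w, x}; q ∨ p → □q there: s:F, u:F, v:T, w:T, x:T. ✗
v: successors {s, v, x}; q ∨ p → □q there: s:F, v:T, x:T. ✗
w: successors {t, u, v, x}; q ∨ p → □q there: t:F, u:F, v:T, x:T. ✗
x: successors {t, u, v, x}; q ∨ p → □q there: t:F, u:F, v:T, x:T. ✗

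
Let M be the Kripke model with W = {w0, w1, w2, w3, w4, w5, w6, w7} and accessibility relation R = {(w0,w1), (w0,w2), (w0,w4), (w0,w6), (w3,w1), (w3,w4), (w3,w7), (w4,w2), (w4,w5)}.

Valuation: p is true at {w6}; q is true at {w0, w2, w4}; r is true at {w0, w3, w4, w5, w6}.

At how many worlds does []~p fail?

1

w0: successors {w1, w2, w4, w6}; ~p there: w1:T, w2:T, w4:T, w6:F. ✗
w1: no successors, so []~p holds vacuously. ✓
w2: no successors, so []~p holds vacuously. ✓
w3: successors {w1, w4, w7}; ~p there: w1:T, w4:T, w7:T. ✓
w4: successors {w2, w5}; ~p there: w2:T, w5:T. ✓
w5: no successors, so []~p holds vacuously. ✓
w6: no successors, so []~p holds vacuously. ✓
w7: no successors, so []~p holds vacuously. ✓
Satisfying worlds: {w1, w2, w3, w4, w5, w6, w7}.
So []~p fails at the other 1 world.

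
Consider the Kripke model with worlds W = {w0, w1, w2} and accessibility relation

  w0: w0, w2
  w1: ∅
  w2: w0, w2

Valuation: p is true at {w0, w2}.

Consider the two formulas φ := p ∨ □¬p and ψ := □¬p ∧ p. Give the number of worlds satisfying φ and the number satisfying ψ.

3 and 0

For p ∨ □¬p:
w0: p is T, □¬p is F. ✓
w1: p is F, □¬p is T. ✓
w2: p is T, □¬p is F. ✓
— 3 worlds.
For □¬p ∧ p:
w0: □¬p is F, p is T. ✗
w1: □¬p is T, p is F. ✗
w2: □¬p is F, p is T. ✗
— 0 worlds.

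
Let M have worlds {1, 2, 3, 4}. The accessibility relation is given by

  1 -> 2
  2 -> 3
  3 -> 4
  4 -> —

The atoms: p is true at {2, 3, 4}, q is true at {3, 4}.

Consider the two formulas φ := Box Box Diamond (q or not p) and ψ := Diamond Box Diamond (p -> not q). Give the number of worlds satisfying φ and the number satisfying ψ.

3 and 1

For Box Box Diamond (q or not p):
1: successors {2}; Box Diamond (q or not p) there: 2:T. ✓
2: successors {3}; Box Diamond (q or not p) there: 3:F. ✗
3: successors {4}; Box Diamond (q or not p) there: 4:T. ✓
4: no successors, so Box Box Diamond (q or not p) holds vacuously. ✓
— 3 worlds.
For Diamond Box Diamond (p -> not q):
1: successors {2}; Box Diamond (p -> not q) there: 2:F. ✗
2: successors {3}; Box Diamond (p -> not q) there: 3:F. ✗
3: successors {4}; Box Diamond (p -> not q) there: 4:T. ✓
4: no successors, so Diamond Box Diamond (p -> not q) fails. ✗
— 1 world.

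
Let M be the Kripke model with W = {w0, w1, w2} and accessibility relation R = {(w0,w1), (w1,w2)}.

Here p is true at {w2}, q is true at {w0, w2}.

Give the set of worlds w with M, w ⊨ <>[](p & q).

w0: successors {w1}; [](p & q) there: w1:T. ✓
w1: successors {w2}; [](p & q) there: w2:T. ✓
w2: no successors, so <>[](p & q) fails. ✗

{w0, w1}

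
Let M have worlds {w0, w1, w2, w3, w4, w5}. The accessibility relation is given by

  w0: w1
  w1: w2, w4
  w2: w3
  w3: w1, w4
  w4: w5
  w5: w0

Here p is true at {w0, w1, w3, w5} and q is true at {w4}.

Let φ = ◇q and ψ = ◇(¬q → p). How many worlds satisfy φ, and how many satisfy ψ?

For ◇q:
w0: successors {w1}; q there: w1:F. ✗
w1: successors {w2, w4}; q there: w2:F, w4:T. ✓
w2: successors {w3}; q there: w3:F. ✗
w3: successors {w1, w4}; q there: w1:F, w4:T. ✓
w4: successors {w5}; q there: w5:F. ✗
w5: successors {w0}; q there: w0:F. ✗
— 2 worlds.
For ◇(¬q → p):
w0: successors {w1}; ¬q → p there: w1:T. ✓
w1: successors {w2, w4}; ¬q → p there: w2:F, w4:T. ✓
w2: successors {w3}; ¬q → p there: w3:T. ✓
w3: successors {w1, w4}; ¬q → p there: w1:T, w4:T. ✓
w4: successors {w5}; ¬q → p there: w5:T. ✓
w5: successors {w0}; ¬q → p there: w0:T. ✓
— 6 worlds.

2 and 6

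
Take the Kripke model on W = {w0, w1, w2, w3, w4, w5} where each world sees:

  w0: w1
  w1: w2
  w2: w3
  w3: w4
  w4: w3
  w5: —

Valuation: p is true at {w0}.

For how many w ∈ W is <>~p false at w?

w0: successors {w1}; ~p there: w1:T. ✓
w1: successors {w2}; ~p there: w2:T. ✓
w2: successors {w3}; ~p there: w3:T. ✓
w3: successors {w4}; ~p there: w4:T. ✓
w4: successors {w3}; ~p there: w3:T. ✓
w5: no successors, so <>~p fails. ✗
Satisfying worlds: {w0, w1, w2, w3, w4}.
So <>~p fails at the other 1 world.

1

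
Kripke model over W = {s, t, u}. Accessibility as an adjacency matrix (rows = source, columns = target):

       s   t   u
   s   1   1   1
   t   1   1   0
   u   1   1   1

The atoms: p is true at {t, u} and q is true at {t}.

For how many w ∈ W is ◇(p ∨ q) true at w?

3

s: successors {s, t, u}; p ∨ q there: s:F, t:T, u:T. ✓
t: successors {s, t}; p ∨ q there: s:F, t:T. ✓
u: successors {s, t, u}; p ∨ q there: s:F, t:T, u:T. ✓
Satisfying worlds: {s, t, u}.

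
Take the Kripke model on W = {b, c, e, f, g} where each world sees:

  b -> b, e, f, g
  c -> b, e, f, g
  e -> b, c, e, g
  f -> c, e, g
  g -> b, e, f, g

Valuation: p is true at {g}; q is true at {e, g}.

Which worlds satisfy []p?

b: successors {b, e, f, g}; p there: b:F, e:F, f:F, g:T. ✗
c: successors {b, e, f, g}; p there: b:F, e:F, f:F, g:T. ✗
e: successors {b, c, e, g}; p there: b:F, c:F, e:F, g:T. ✗
f: successors {c, e, g}; p there: c:F, e:F, g:T. ✗
g: successors {b, e, f, g}; p there: b:F, e:F, f:F, g:T. ✗

∅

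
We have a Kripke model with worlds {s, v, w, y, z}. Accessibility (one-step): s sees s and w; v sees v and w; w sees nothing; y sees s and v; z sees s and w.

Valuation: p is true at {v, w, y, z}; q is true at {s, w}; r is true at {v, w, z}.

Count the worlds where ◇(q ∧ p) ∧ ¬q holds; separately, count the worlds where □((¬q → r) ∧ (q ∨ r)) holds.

2 and 5

For ◇(q ∧ p) ∧ ¬q:
s: ◇(q ∧ p) is T, ¬q is F. ✗
v: ◇(q ∧ p) is T, ¬q is T. ✓
w: ◇(q ∧ p) is F, ¬q is F. ✗
y: ◇(q ∧ p) is F, ¬q is T. ✗
z: ◇(q ∧ p) is T, ¬q is T. ✓
— 2 worlds.
For □((¬q → r) ∧ (q ∨ r)):
s: successors {s, w}; (¬q → r) ∧ (q ∨ r) there: s:T, w:T. ✓
v: successors {v, w}; (¬q → r) ∧ (q ∨ r) there: v:T, w:T. ✓
w: no successors, so □((¬q → r) ∧ (q ∨ r)) holds vacuously. ✓
y: successors {s, v}; (¬q → r) ∧ (q ∨ r) there: s:T, v:T. ✓
z: successors {s, w}; (¬q → r) ∧ (q ∨ r) there: s:T, w:T. ✓
— 5 worlds.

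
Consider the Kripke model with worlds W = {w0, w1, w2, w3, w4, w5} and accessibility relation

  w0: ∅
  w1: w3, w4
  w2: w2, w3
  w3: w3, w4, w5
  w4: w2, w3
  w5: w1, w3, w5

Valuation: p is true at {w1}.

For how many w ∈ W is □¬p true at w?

w0: no successors, so □¬p holds vacuously. ✓
w1: successors {w3, w4}; ¬p there: w3:T, w4:T. ✓
w2: successors {w2, w3}; ¬p there: w2:T, w3:T. ✓
w3: successors {w3, w4, w5}; ¬p there: w3:T, w4:T, w5:T. ✓
w4: successors {w2, w3}; ¬p there: w2:T, w3:T. ✓
w5: successors {w1, w3, w5}; ¬p there: w1:F, w3:T, w5:T. ✗
Satisfying worlds: {w0, w1, w2, w3, w4}.

5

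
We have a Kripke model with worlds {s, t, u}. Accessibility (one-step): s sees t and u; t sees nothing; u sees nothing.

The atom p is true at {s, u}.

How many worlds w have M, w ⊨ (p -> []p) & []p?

2

s: p -> []p is F, []p is F. ✗
t: p -> []p is T, []p is T. ✓
u: p -> []p is T, []p is T. ✓
Satisfying worlds: {t, u}.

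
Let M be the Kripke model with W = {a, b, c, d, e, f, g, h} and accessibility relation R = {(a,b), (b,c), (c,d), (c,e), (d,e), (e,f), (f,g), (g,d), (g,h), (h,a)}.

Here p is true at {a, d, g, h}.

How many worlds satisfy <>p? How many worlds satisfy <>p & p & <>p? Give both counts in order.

For <>p:
a: successors {b}; p there: b:F. ✗
b: successors {c}; p there: c:F. ✗
c: successors {d, e}; p there: d:T, e:F. ✓
d: successors {e}; p there: e:F. ✗
e: successors {f}; p there: f:F. ✗
f: successors {g}; p there: g:T. ✓
g: successors {d, h}; p there: d:T, h:T. ✓
h: successors {a}; p there: a:T. ✓
— 4 worlds.
For <>p & p & <>p:
a: <>p & p is F, <>p is F. ✗
b: <>p & p is F, <>p is F. ✗
c: <>p & p is F, <>p is T. ✗
d: <>p & p is F, <>p is F. ✗
e: <>p & p is F, <>p is F. ✗
f: <>p & p is F, <>p is T. ✗
g: <>p & p is T, <>p is T. ✓
h: <>p & p is T, <>p is T. ✓
— 2 worlds.

4 and 2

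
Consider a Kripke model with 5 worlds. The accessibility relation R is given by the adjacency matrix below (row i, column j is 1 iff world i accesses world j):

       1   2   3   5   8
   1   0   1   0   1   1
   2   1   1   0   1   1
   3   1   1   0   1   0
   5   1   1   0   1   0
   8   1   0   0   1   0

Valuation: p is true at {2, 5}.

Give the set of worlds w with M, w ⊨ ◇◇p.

{1, 2, 3, 5, 8}

1: successors {2, 5, 8}; ◇p there: 2:T, 5:T, 8:T. ✓
2: successors {1, 2, 5, 8}; ◇p there: 1:T, 2:T, 5:T, 8:T. ✓
3: successors {1, 2, 5}; ◇p there: 1:T, 2:T, 5:T. ✓
5: successors {1, 2, 5}; ◇p there: 1:T, 2:T, 5:T. ✓
8: successors {1, 5}; ◇p there: 1:T, 5:T. ✓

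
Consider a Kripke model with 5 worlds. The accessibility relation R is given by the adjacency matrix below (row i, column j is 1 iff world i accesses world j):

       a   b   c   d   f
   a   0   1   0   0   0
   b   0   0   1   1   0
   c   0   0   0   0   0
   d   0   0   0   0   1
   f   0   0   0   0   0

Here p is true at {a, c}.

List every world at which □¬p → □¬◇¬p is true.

{b, c, d, f}

a: □¬p is T, □¬◇¬p is F. ✗
b: □¬p is F, □¬◇¬p is F. ✓
c: □¬p is T, □¬◇¬p is T. ✓
d: □¬p is T, □¬◇¬p is T. ✓
f: □¬p is T, □¬◇¬p is T. ✓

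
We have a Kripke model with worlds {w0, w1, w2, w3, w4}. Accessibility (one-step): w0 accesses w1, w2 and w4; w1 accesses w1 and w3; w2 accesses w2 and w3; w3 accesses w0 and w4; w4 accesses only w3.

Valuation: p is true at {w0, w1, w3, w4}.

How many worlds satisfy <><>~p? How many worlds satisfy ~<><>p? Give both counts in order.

For <><>~p:
w0: successors {w1, w2, w4}; <>~p there: w1:F, w2:T, w4:F. ✓
w1: successors {w1, w3}; <>~p there: w1:F, w3:F. ✗
w2: successors {w2, w3}; <>~p there: w2:T, w3:F. ✓
w3: successors {w0, w4}; <>~p there: w0:T, w4:F. ✓
w4: successors {w3}; <>~p there: w3:F. ✗
— 3 worlds.
For ~<><>p:
w0: <><>p is T. ✗
w1: <><>p is T. ✗
w2: <><>p is T. ✗
w3: <><>p is T. ✗
w4: <><>p is T. ✗
— 0 worlds.

3 and 0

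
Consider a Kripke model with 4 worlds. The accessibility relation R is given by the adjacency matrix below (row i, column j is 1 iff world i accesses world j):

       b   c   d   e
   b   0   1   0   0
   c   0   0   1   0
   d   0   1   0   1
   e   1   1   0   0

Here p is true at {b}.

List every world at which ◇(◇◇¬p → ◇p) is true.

{d}

b: successors {c}; ◇◇¬p → ◇p there: c:F. ✗
c: successors {d}; ◇◇¬p → ◇p there: d:F. ✗
d: successors {c, e}; ◇◇¬p → ◇p there: c:F, e:T. ✓
e: successors {b, c}; ◇◇¬p → ◇p there: b:F, c:F. ✗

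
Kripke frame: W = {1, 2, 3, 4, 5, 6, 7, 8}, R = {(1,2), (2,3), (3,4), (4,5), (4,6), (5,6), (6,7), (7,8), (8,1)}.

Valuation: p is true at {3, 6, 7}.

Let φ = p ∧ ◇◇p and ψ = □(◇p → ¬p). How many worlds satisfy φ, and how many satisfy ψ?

For p ∧ ◇◇p:
1: p is F, ◇◇p is T. ✗
2: p is F, ◇◇p is F. ✗
3: p is T, ◇◇p is T. ✓
4: p is F, ◇◇p is T. ✗
5: p is F, ◇◇p is T. ✗
6: p is T, ◇◇p is F. ✗
7: p is T, ◇◇p is F. ✗
8: p is F, ◇◇p is F. ✗
— 1 world.
For □(◇p → ¬p):
1: successors {2}; ◇p → ¬p there: 2:T. ✓
2: successors {3}; ◇p → ¬p there: 3:T. ✓
3: successors {4}; ◇p → ¬p there: 4:T. ✓
4: successors {5, 6}; ◇p → ¬p there: 5:T, 6:F. ✗
5: successors {6}; ◇p → ¬p there: 6:F. ✗
6: successors {7}; ◇p → ¬p there: 7:T. ✓
7: successors {8}; ◇p → ¬p there: 8:T. ✓
8: successors {1}; ◇p → ¬p there: 1:T. ✓
— 6 worlds.

1 and 6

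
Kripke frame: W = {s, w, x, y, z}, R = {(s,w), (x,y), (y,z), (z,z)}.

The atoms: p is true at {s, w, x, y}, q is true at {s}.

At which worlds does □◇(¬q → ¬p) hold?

s: successors {w}; ◇(¬q → ¬p) there: w:F. ✗
w: no successors, so □◇(¬q → ¬p) holds vacuously. ✓
x: successors {y}; ◇(¬q → ¬p) there: y:T. ✓
y: successors {z}; ◇(¬q → ¬p) there: z:T. ✓
z: successors {z}; ◇(¬q → ¬p) there: z:T. ✓

{w, x, y, z}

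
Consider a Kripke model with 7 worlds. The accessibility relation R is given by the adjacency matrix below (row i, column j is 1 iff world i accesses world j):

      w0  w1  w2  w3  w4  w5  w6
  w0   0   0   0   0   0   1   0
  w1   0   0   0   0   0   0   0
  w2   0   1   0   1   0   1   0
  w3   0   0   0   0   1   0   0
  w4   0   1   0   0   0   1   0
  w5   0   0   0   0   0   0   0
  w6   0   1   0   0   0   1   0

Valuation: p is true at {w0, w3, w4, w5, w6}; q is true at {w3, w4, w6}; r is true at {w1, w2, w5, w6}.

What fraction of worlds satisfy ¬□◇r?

w0: □◇r is F. ✓
w1: □◇r is T. ✗
w2: □◇r is F. ✓
w3: □◇r is T. ✗
w4: □◇r is F. ✓
w5: □◇r is T. ✗
w6: □◇r is F. ✓
That's 4 of 7 worlds, so 4/7.

4/7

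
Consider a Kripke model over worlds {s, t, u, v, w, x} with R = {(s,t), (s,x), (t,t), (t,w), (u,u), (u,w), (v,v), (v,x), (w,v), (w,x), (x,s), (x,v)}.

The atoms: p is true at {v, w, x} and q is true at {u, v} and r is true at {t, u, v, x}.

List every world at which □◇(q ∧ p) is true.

{v, w}

s: successors {t, x}; ◇(q ∧ p) there: t:F, x:T. ✗
t: successors {t, w}; ◇(q ∧ p) there: t:F, w:T. ✗
u: successors {u, w}; ◇(q ∧ p) there: u:F, w:T. ✗
v: successors {v, x}; ◇(q ∧ p) there: v:T, x:T. ✓
w: successors {v, x}; ◇(q ∧ p) there: v:T, x:T. ✓
x: successors {s, v}; ◇(q ∧ p) there: s:F, v:T. ✗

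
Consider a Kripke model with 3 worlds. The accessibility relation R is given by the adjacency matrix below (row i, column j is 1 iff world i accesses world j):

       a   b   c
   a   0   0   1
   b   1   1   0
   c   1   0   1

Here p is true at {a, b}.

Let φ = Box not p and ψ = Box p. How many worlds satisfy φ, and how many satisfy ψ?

For Box not p:
a: successors {c}; not p there: c:T. ✓
b: successors {a, b}; not p there: a:F, b:F. ✗
c: successors {a, c}; not p there: a:F, c:T. ✗
— 1 world.
For Box p:
a: successors {c}; p there: c:F. ✗
b: successors {a, b}; p there: a:T, b:T. ✓
c: successors {a, c}; p there: a:T, c:F. ✗
— 1 world.

1 and 1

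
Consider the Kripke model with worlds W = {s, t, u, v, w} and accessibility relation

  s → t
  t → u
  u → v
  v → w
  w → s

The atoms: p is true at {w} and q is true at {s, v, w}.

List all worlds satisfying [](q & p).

{v}

s: successors {t}; q & p there: t:F. ✗
t: successors {u}; q & p there: u:F. ✗
u: successors {v}; q & p there: v:F. ✗
v: successors {w}; q & p there: w:T. ✓
w: successors {s}; q & p there: s:F. ✗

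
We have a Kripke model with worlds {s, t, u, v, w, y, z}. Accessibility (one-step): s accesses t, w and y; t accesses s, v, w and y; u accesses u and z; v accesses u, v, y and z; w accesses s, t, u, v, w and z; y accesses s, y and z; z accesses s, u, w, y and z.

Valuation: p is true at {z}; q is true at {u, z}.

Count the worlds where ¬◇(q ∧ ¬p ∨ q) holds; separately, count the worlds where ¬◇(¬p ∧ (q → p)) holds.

2 and 1

For ¬◇(q ∧ ¬p ∨ q):
s: ◇(q ∧ ¬p ∨ q) is F. ✓
t: ◇(q ∧ ¬p ∨ q) is F. ✓
u: ◇(q ∧ ¬p ∨ q) is T. ✗
v: ◇(q ∧ ¬p ∨ q) is T. ✗
w: ◇(q ∧ ¬p ∨ q) is T. ✗
y: ◇(q ∧ ¬p ∨ q) is T. ✗
z: ◇(q ∧ ¬p ∨ q) is T. ✗
— 2 worlds.
For ¬◇(¬p ∧ (q → p)):
s: ◇(¬p ∧ (q → p)) is T. ✗
t: ◇(¬p ∧ (q → p)) is T. ✗
u: ◇(¬p ∧ (q → p)) is F. ✓
v: ◇(¬p ∧ (q → p)) is T. ✗
w: ◇(¬p ∧ (q → p)) is T. ✗
y: ◇(¬p ∧ (q → p)) is T. ✗
z: ◇(¬p ∧ (q → p)) is T. ✗
— 1 world.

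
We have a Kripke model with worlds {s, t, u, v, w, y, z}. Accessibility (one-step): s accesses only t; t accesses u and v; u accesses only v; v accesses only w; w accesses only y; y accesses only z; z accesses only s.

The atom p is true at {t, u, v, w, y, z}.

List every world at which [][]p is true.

s: successors {t}; []p there: t:T. ✓
t: successors {u, v}; []p there: u:T, v:T. ✓
u: successors {v}; []p there: v:T. ✓
v: successors {w}; []p there: w:T. ✓
w: successors {y}; []p there: y:T. ✓
y: successors {z}; []p there: z:F. ✗
z: successors {s}; []p there: s:T. ✓

{s, t, u, v, w, z}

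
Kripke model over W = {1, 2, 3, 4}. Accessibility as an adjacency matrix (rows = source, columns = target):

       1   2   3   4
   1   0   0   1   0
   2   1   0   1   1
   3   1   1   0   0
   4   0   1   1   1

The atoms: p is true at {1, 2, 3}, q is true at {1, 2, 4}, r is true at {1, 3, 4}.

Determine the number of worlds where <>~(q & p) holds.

1: successors {3}; ~(q & p) there: 3:T. ✓
2: successors {1, 3, 4}; ~(q & p) there: 1:F, 3:T, 4:T. ✓
3: successors {1, 2}; ~(q & p) there: 1:F, 2:F. ✗
4: successors {2, 3, 4}; ~(q & p) there: 2:F, 3:T, 4:T. ✓
Satisfying worlds: {1, 2, 4}.

3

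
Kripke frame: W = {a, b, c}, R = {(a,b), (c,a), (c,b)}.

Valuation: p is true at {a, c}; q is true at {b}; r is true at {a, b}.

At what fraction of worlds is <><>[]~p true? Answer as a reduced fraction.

1/3

a: successors {b}; <>[]~p there: b:F. ✗
b: no successors, so <><>[]~p fails. ✗
c: successors {a, b}; <>[]~p there: a:T, b:F. ✓
That's 1 of 3 worlds, so 1/3.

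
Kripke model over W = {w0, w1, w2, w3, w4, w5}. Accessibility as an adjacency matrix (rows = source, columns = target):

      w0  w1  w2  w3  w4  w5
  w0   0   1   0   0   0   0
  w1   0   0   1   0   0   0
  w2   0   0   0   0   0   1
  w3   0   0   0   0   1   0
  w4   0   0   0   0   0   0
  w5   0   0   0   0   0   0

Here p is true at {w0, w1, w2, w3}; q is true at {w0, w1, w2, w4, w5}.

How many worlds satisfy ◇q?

w0: successors {w1}; q there: w1:T. ✓
w1: successors {w2}; q there: w2:T. ✓
w2: successors {w5}; q there: w5:T. ✓
w3: successors {w4}; q there: w4:T. ✓
w4: no successors, so ◇q fails. ✗
w5: no successors, so ◇q fails. ✗
Satisfying worlds: {w0, w1, w2, w3}.

4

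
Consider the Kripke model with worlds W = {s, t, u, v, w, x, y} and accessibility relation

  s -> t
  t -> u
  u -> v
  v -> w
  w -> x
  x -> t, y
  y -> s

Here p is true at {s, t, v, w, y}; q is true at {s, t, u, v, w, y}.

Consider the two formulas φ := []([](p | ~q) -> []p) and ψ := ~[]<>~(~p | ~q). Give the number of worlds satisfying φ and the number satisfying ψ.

For []([](p | ~q) -> []p):
s: successors {t}; [](p | ~q) -> []p there: t:T. ✓
t: successors {u}; [](p | ~q) -> []p there: u:T. ✓
u: successors {v}; [](p | ~q) -> []p there: v:T. ✓
v: successors {w}; [](p | ~q) -> []p there: w:F. ✗
w: successors {x}; [](p | ~q) -> []p there: x:T. ✓
x: successors {t, y}; [](p | ~q) -> []p there: t:T, y:T. ✓
y: successors {s}; [](p | ~q) -> []p there: s:T. ✓
— 6 worlds.
For ~[]<>~(~p | ~q):
s: []<>~(~p | ~q) is F. ✓
t: []<>~(~p | ~q) is T. ✗
u: []<>~(~p | ~q) is T. ✗
v: []<>~(~p | ~q) is F. ✓
w: []<>~(~p | ~q) is T. ✗
x: []<>~(~p | ~q) is F. ✓
y: []<>~(~p | ~q) is T. ✗
— 3 worlds.

6 and 3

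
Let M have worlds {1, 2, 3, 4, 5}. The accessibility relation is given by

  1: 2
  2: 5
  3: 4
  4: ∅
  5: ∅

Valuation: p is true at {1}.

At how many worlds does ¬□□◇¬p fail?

4

1: □□◇¬p is F. ✓
2: □□◇¬p is T. ✗
3: □□◇¬p is T. ✗
4: □□◇¬p is T. ✗
5: □□◇¬p is T. ✗
Satisfying worlds: {1}.
So ¬□□◇¬p fails at the other 4 worlds.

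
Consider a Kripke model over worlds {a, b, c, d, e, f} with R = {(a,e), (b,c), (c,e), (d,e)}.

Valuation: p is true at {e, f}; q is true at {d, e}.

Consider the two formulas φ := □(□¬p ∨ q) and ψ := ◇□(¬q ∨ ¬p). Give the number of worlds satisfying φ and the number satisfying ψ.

5 and 3

For □(□¬p ∨ q):
a: successors {e}; □¬p ∨ q there: e:T. ✓
b: successors {c}; □¬p ∨ q there: c:F. ✗
c: successors {e}; □¬p ∨ q there: e:T. ✓
d: successors {e}; □¬p ∨ q there: e:T. ✓
e: no successors, so □(□¬p ∨ q) holds vacuously. ✓
f: no successors, so □(□¬p ∨ q) holds vacuously. ✓
— 5 worlds.
For ◇□(¬q ∨ ¬p):
a: successors {e}; □(¬q ∨ ¬p) there: e:T. ✓
b: successors {c}; □(¬q ∨ ¬p) there: c:F. ✗
c: successors {e}; □(¬q ∨ ¬p) there: e:T. ✓
d: successors {e}; □(¬q ∨ ¬p) there: e:T. ✓
e: no successors, so ◇□(¬q ∨ ¬p) fails. ✗
f: no successors, so ◇□(¬q ∨ ¬p) fails. ✗
— 3 worlds.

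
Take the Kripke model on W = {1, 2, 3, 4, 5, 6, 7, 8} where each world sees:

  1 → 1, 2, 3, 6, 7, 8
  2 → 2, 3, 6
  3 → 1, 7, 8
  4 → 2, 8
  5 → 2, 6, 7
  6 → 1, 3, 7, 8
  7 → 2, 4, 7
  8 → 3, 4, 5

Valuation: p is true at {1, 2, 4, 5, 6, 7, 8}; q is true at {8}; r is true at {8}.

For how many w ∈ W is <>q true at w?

4

1: successors {1, 2, 3, 6, 7, 8}; q there: 1:F, 2:F, 3:F, 6:F, 7:F, 8:T. ✓
2: successors {2, 3, 6}; q there: 2:F, 3:F, 6:F. ✗
3: successors {1, 7, 8}; q there: 1:F, 7:F, 8:T. ✓
4: successors {2, 8}; q there: 2:F, 8:T. ✓
5: successors {2, 6, 7}; q there: 2:F, 6:F, 7:F. ✗
6: successors {1, 3, 7, 8}; q there: 1:F, 3:F, 7:F, 8:T. ✓
7: successors {2, 4, 7}; q there: 2:F, 4:F, 7:F. ✗
8: successors {3, 4, 5}; q there: 3:F, 4:F, 5:F. ✗
Satisfying worlds: {1, 3, 4, 6}.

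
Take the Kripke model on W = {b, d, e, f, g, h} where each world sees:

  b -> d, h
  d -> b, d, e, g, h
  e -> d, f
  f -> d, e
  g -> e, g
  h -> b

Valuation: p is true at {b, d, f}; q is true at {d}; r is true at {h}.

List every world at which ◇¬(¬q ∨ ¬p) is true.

{b, d, e, f}

b: successors {d, h}; ¬(¬q ∨ ¬p) there: d:T, h:F. ✓
d: successors {b, d, e, g, h}; ¬(¬q ∨ ¬p) there: b:F, d:T, e:F, g:F, h:F. ✓
e: successors {d, f}; ¬(¬q ∨ ¬p) there: d:T, f:F. ✓
f: successors {d, e}; ¬(¬q ∨ ¬p) there: d:T, e:F. ✓
g: successors {e, g}; ¬(¬q ∨ ¬p) there: e:F, g:F. ✗
h: successors {b}; ¬(¬q ∨ ¬p) there: b:F. ✗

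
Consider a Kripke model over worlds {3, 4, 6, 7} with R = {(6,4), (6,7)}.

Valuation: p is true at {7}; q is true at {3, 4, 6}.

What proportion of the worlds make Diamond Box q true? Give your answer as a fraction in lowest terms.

3: no successors, so Diamond Box q fails. ✗
4: no successors, so Diamond Box q fails. ✗
6: successors {4, 7}; Box q there: 4:T, 7:T. ✓
7: no successors, so Diamond Box q fails. ✗
That's 1 of 4 worlds, so 1/4.

1/4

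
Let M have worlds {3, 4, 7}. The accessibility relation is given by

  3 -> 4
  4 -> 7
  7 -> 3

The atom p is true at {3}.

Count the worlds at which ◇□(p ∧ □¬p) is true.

3: successors {4}; □(p ∧ □¬p) there: 4:F. ✗
4: successors {7}; □(p ∧ □¬p) there: 7:T. ✓
7: successors {3}; □(p ∧ □¬p) there: 3:F. ✗
Satisfying worlds: {4}.

1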